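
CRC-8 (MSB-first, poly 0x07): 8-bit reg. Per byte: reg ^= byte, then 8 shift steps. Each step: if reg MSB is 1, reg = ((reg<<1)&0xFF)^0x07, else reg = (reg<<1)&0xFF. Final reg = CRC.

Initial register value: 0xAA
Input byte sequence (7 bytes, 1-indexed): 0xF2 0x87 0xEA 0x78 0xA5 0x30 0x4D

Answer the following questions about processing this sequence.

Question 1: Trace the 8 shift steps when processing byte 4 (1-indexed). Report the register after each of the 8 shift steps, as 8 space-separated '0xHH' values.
Answer: 0x90 0x27 0x4E 0x9C 0x3F 0x7E 0xFC 0xFF

Derivation:
After byte 1 (0xF2): reg=0x8F
After byte 2 (0x87): reg=0x38
After byte 3 (0xEA): reg=0x30
Register before byte 4: 0x30
After XOR with byte 0x78: 0x48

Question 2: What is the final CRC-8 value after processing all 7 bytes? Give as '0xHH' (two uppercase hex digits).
Answer: 0xBE

Derivation:
After byte 1 (0xF2): reg=0x8F
After byte 2 (0x87): reg=0x38
After byte 3 (0xEA): reg=0x30
After byte 4 (0x78): reg=0xFF
After byte 5 (0xA5): reg=0x81
After byte 6 (0x30): reg=0x1E
After byte 7 (0x4D): reg=0xBE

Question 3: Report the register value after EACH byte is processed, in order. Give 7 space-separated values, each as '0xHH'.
0x8F 0x38 0x30 0xFF 0x81 0x1E 0xBE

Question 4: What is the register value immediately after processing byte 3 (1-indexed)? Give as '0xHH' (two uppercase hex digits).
After byte 1 (0xF2): reg=0x8F
After byte 2 (0x87): reg=0x38
After byte 3 (0xEA): reg=0x30

Answer: 0x30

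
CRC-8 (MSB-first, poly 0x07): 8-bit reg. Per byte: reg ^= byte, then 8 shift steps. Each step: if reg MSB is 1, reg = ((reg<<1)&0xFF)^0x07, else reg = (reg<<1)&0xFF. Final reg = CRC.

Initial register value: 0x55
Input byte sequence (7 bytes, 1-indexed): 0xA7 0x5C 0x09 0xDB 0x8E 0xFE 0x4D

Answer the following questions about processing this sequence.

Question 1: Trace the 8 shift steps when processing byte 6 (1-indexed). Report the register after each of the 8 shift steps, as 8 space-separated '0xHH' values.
Answer: 0x21 0x42 0x84 0x0F 0x1E 0x3C 0x78 0xF0

Derivation:
After byte 1 (0xA7): reg=0xD0
After byte 2 (0x5C): reg=0xAD
After byte 3 (0x09): reg=0x75
After byte 4 (0xDB): reg=0x43
After byte 5 (0x8E): reg=0x6D
Register before byte 6: 0x6D
After XOR with byte 0xFE: 0x93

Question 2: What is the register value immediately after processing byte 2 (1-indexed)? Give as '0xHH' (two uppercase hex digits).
Answer: 0xAD

Derivation:
After byte 1 (0xA7): reg=0xD0
After byte 2 (0x5C): reg=0xAD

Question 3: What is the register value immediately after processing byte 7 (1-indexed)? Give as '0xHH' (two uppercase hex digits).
Answer: 0x3A

Derivation:
After byte 1 (0xA7): reg=0xD0
After byte 2 (0x5C): reg=0xAD
After byte 3 (0x09): reg=0x75
After byte 4 (0xDB): reg=0x43
After byte 5 (0x8E): reg=0x6D
After byte 6 (0xFE): reg=0xF0
After byte 7 (0x4D): reg=0x3A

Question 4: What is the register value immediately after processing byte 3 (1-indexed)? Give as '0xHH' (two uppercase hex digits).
Answer: 0x75

Derivation:
After byte 1 (0xA7): reg=0xD0
After byte 2 (0x5C): reg=0xAD
After byte 3 (0x09): reg=0x75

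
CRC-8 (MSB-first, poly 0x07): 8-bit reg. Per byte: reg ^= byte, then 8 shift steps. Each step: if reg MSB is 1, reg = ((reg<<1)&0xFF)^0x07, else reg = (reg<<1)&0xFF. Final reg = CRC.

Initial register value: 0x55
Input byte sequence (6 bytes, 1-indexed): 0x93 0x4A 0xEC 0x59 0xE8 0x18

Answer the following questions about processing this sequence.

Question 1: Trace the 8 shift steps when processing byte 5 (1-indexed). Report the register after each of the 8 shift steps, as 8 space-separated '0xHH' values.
After byte 1 (0x93): reg=0x5C
After byte 2 (0x4A): reg=0x62
After byte 3 (0xEC): reg=0xA3
After byte 4 (0x59): reg=0xE8
Register before byte 5: 0xE8
After XOR with byte 0xE8: 0x00

Answer: 0x00 0x00 0x00 0x00 0x00 0x00 0x00 0x00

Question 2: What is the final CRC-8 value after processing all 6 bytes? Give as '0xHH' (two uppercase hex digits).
Answer: 0x48

Derivation:
After byte 1 (0x93): reg=0x5C
After byte 2 (0x4A): reg=0x62
After byte 3 (0xEC): reg=0xA3
After byte 4 (0x59): reg=0xE8
After byte 5 (0xE8): reg=0x00
After byte 6 (0x18): reg=0x48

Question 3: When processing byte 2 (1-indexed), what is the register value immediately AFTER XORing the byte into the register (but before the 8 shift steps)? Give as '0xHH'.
Register before byte 2: 0x5C
Byte 2: 0x4A
0x5C XOR 0x4A = 0x16

Answer: 0x16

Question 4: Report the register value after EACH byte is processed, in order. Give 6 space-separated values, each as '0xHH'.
0x5C 0x62 0xA3 0xE8 0x00 0x48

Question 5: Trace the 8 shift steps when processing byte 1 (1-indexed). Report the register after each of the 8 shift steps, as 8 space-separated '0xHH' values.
Register before byte 1: 0x55
After XOR with byte 0x93: 0xC6

Answer: 0x8B 0x11 0x22 0x44 0x88 0x17 0x2E 0x5C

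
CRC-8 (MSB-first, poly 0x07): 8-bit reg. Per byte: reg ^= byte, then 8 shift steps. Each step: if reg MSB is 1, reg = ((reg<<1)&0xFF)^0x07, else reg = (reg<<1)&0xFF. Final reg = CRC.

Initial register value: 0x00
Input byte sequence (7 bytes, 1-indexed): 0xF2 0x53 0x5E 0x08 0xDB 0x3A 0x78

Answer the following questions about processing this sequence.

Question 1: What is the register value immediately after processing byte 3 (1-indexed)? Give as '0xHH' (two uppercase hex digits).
After byte 1 (0xF2): reg=0xD0
After byte 2 (0x53): reg=0x80
After byte 3 (0x5E): reg=0x14

Answer: 0x14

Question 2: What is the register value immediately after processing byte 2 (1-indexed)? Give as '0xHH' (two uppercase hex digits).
After byte 1 (0xF2): reg=0xD0
After byte 2 (0x53): reg=0x80

Answer: 0x80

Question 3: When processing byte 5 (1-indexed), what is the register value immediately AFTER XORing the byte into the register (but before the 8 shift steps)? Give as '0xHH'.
Register before byte 5: 0x54
Byte 5: 0xDB
0x54 XOR 0xDB = 0x8F

Answer: 0x8F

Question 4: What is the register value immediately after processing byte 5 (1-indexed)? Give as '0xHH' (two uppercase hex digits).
Answer: 0xA4

Derivation:
After byte 1 (0xF2): reg=0xD0
After byte 2 (0x53): reg=0x80
After byte 3 (0x5E): reg=0x14
After byte 4 (0x08): reg=0x54
After byte 5 (0xDB): reg=0xA4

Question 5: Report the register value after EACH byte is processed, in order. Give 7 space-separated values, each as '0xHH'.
0xD0 0x80 0x14 0x54 0xA4 0xD3 0x58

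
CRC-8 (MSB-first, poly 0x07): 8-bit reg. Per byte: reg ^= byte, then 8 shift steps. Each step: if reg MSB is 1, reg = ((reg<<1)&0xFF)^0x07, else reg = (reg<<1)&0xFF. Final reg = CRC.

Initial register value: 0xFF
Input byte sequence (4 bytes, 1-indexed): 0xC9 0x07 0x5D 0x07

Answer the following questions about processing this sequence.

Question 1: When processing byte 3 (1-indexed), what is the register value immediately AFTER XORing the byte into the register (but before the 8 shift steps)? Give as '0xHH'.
Answer: 0xCF

Derivation:
Register before byte 3: 0x92
Byte 3: 0x5D
0x92 XOR 0x5D = 0xCF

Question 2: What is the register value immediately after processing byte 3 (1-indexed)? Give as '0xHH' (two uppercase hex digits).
Answer: 0x63

Derivation:
After byte 1 (0xC9): reg=0x82
After byte 2 (0x07): reg=0x92
After byte 3 (0x5D): reg=0x63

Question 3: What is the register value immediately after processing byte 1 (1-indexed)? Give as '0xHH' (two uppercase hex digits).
Answer: 0x82

Derivation:
After byte 1 (0xC9): reg=0x82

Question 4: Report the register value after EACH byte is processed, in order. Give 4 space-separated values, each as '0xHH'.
0x82 0x92 0x63 0x3B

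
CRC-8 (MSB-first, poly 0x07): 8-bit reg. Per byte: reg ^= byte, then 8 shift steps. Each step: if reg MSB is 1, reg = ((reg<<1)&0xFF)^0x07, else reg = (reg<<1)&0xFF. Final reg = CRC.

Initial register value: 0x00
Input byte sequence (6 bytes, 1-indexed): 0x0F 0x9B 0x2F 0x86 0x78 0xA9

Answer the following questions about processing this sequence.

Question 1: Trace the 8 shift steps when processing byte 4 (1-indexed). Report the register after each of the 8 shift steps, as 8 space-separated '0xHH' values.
After byte 1 (0x0F): reg=0x2D
After byte 2 (0x9B): reg=0x0B
After byte 3 (0x2F): reg=0xFC
Register before byte 4: 0xFC
After XOR with byte 0x86: 0x7A

Answer: 0xF4 0xEF 0xD9 0xB5 0x6D 0xDA 0xB3 0x61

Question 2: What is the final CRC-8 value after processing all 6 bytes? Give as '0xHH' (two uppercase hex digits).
After byte 1 (0x0F): reg=0x2D
After byte 2 (0x9B): reg=0x0B
After byte 3 (0x2F): reg=0xFC
After byte 4 (0x86): reg=0x61
After byte 5 (0x78): reg=0x4F
After byte 6 (0xA9): reg=0xBC

Answer: 0xBC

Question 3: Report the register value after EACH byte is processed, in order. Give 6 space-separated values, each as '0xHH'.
0x2D 0x0B 0xFC 0x61 0x4F 0xBC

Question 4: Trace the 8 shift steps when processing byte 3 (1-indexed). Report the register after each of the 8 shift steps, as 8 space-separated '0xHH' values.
After byte 1 (0x0F): reg=0x2D
After byte 2 (0x9B): reg=0x0B
Register before byte 3: 0x0B
After XOR with byte 0x2F: 0x24

Answer: 0x48 0x90 0x27 0x4E 0x9C 0x3F 0x7E 0xFC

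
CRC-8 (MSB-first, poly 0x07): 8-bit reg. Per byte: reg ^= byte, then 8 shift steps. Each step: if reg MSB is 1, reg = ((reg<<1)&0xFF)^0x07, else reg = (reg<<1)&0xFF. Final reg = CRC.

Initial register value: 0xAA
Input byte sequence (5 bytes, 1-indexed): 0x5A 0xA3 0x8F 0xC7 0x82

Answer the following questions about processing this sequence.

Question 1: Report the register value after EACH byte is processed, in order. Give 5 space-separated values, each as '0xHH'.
0xDE 0x74 0xEF 0xD8 0x81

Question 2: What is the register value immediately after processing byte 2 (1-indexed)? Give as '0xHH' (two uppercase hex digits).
Answer: 0x74

Derivation:
After byte 1 (0x5A): reg=0xDE
After byte 2 (0xA3): reg=0x74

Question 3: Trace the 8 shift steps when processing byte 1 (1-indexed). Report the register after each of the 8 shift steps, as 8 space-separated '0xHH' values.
Answer: 0xE7 0xC9 0x95 0x2D 0x5A 0xB4 0x6F 0xDE

Derivation:
Register before byte 1: 0xAA
After XOR with byte 0x5A: 0xF0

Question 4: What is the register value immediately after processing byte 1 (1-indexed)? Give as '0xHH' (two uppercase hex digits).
After byte 1 (0x5A): reg=0xDE

Answer: 0xDE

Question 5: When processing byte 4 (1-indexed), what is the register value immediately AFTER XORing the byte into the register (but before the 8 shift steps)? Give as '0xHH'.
Register before byte 4: 0xEF
Byte 4: 0xC7
0xEF XOR 0xC7 = 0x28

Answer: 0x28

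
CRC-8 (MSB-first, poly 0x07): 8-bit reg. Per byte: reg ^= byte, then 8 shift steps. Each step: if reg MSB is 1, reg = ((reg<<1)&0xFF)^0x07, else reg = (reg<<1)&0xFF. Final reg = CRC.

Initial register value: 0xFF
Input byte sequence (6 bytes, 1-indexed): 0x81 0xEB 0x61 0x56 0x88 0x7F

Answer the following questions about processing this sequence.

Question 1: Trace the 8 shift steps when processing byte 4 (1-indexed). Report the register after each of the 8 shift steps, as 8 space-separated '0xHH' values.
After byte 1 (0x81): reg=0x7D
After byte 2 (0xEB): reg=0xEB
After byte 3 (0x61): reg=0xBF
Register before byte 4: 0xBF
After XOR with byte 0x56: 0xE9

Answer: 0xD5 0xAD 0x5D 0xBA 0x73 0xE6 0xCB 0x91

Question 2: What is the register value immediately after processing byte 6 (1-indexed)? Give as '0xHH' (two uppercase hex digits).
Answer: 0x90

Derivation:
After byte 1 (0x81): reg=0x7D
After byte 2 (0xEB): reg=0xEB
After byte 3 (0x61): reg=0xBF
After byte 4 (0x56): reg=0x91
After byte 5 (0x88): reg=0x4F
After byte 6 (0x7F): reg=0x90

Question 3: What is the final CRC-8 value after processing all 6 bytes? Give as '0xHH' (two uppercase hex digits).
After byte 1 (0x81): reg=0x7D
After byte 2 (0xEB): reg=0xEB
After byte 3 (0x61): reg=0xBF
After byte 4 (0x56): reg=0x91
After byte 5 (0x88): reg=0x4F
After byte 6 (0x7F): reg=0x90

Answer: 0x90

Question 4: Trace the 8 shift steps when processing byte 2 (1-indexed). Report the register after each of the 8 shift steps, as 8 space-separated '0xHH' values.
Answer: 0x2B 0x56 0xAC 0x5F 0xBE 0x7B 0xF6 0xEB

Derivation:
After byte 1 (0x81): reg=0x7D
Register before byte 2: 0x7D
After XOR with byte 0xEB: 0x96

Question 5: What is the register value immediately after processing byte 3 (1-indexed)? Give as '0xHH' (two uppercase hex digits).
Answer: 0xBF

Derivation:
After byte 1 (0x81): reg=0x7D
After byte 2 (0xEB): reg=0xEB
After byte 3 (0x61): reg=0xBF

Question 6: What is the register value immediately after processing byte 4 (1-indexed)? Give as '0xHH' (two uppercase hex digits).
Answer: 0x91

Derivation:
After byte 1 (0x81): reg=0x7D
After byte 2 (0xEB): reg=0xEB
After byte 3 (0x61): reg=0xBF
After byte 4 (0x56): reg=0x91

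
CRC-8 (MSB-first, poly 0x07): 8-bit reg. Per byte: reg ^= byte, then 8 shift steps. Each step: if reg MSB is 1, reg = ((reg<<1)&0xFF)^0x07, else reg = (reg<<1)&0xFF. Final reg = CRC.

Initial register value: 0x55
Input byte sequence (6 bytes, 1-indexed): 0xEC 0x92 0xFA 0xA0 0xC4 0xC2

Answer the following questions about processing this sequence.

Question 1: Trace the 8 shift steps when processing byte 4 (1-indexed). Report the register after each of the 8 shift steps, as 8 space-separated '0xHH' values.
After byte 1 (0xEC): reg=0x26
After byte 2 (0x92): reg=0x05
After byte 3 (0xFA): reg=0xF3
Register before byte 4: 0xF3
After XOR with byte 0xA0: 0x53

Answer: 0xA6 0x4B 0x96 0x2B 0x56 0xAC 0x5F 0xBE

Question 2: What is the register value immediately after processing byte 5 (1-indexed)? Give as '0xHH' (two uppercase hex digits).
Answer: 0x61

Derivation:
After byte 1 (0xEC): reg=0x26
After byte 2 (0x92): reg=0x05
After byte 3 (0xFA): reg=0xF3
After byte 4 (0xA0): reg=0xBE
After byte 5 (0xC4): reg=0x61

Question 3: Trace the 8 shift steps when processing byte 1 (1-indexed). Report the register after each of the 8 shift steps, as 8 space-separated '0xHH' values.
Answer: 0x75 0xEA 0xD3 0xA1 0x45 0x8A 0x13 0x26

Derivation:
Register before byte 1: 0x55
After XOR with byte 0xEC: 0xB9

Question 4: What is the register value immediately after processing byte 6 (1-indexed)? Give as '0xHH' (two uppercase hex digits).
Answer: 0x60

Derivation:
After byte 1 (0xEC): reg=0x26
After byte 2 (0x92): reg=0x05
After byte 3 (0xFA): reg=0xF3
After byte 4 (0xA0): reg=0xBE
After byte 5 (0xC4): reg=0x61
After byte 6 (0xC2): reg=0x60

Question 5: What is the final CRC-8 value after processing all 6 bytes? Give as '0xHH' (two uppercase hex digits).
Answer: 0x60

Derivation:
After byte 1 (0xEC): reg=0x26
After byte 2 (0x92): reg=0x05
After byte 3 (0xFA): reg=0xF3
After byte 4 (0xA0): reg=0xBE
After byte 5 (0xC4): reg=0x61
After byte 6 (0xC2): reg=0x60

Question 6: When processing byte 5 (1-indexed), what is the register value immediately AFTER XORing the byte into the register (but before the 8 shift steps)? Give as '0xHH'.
Answer: 0x7A

Derivation:
Register before byte 5: 0xBE
Byte 5: 0xC4
0xBE XOR 0xC4 = 0x7A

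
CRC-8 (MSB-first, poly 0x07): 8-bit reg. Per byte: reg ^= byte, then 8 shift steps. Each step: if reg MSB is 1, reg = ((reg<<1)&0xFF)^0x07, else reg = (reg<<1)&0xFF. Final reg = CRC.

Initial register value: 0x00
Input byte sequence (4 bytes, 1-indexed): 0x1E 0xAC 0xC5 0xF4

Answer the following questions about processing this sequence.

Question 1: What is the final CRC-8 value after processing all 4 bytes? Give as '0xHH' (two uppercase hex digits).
After byte 1 (0x1E): reg=0x5A
After byte 2 (0xAC): reg=0xCC
After byte 3 (0xC5): reg=0x3F
After byte 4 (0xF4): reg=0x7F

Answer: 0x7F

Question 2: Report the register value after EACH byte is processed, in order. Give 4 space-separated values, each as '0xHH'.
0x5A 0xCC 0x3F 0x7F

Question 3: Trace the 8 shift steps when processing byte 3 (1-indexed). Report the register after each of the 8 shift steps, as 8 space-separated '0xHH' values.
After byte 1 (0x1E): reg=0x5A
After byte 2 (0xAC): reg=0xCC
Register before byte 3: 0xCC
After XOR with byte 0xC5: 0x09

Answer: 0x12 0x24 0x48 0x90 0x27 0x4E 0x9C 0x3F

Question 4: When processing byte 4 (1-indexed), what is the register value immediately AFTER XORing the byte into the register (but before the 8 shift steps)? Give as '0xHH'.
Register before byte 4: 0x3F
Byte 4: 0xF4
0x3F XOR 0xF4 = 0xCB

Answer: 0xCB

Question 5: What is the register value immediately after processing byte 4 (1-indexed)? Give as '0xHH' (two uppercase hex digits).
After byte 1 (0x1E): reg=0x5A
After byte 2 (0xAC): reg=0xCC
After byte 3 (0xC5): reg=0x3F
After byte 4 (0xF4): reg=0x7F

Answer: 0x7F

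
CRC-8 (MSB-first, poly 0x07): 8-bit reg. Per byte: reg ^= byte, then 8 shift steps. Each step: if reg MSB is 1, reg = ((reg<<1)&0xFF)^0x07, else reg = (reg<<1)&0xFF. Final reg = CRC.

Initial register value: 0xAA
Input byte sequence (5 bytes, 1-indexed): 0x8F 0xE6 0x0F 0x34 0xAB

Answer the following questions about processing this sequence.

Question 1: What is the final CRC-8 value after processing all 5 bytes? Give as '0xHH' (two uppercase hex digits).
After byte 1 (0x8F): reg=0xFB
After byte 2 (0xE6): reg=0x53
After byte 3 (0x0F): reg=0x93
After byte 4 (0x34): reg=0x7C
After byte 5 (0xAB): reg=0x2B

Answer: 0x2B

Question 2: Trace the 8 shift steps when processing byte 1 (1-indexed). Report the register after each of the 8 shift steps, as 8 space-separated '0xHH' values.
Register before byte 1: 0xAA
After XOR with byte 0x8F: 0x25

Answer: 0x4A 0x94 0x2F 0x5E 0xBC 0x7F 0xFE 0xFB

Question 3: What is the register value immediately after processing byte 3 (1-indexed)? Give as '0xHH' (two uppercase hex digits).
After byte 1 (0x8F): reg=0xFB
After byte 2 (0xE6): reg=0x53
After byte 3 (0x0F): reg=0x93

Answer: 0x93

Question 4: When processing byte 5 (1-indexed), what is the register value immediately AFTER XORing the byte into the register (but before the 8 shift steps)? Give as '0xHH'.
Register before byte 5: 0x7C
Byte 5: 0xAB
0x7C XOR 0xAB = 0xD7

Answer: 0xD7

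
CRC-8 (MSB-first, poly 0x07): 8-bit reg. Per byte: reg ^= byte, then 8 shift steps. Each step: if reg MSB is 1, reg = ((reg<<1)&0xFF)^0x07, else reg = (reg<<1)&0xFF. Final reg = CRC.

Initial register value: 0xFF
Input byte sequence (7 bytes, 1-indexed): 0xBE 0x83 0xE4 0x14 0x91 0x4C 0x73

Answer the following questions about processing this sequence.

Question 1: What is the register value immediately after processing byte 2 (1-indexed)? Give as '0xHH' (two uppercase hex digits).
Answer: 0xCE

Derivation:
After byte 1 (0xBE): reg=0xC0
After byte 2 (0x83): reg=0xCE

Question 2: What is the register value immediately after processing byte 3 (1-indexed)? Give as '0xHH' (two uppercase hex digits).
Answer: 0xD6

Derivation:
After byte 1 (0xBE): reg=0xC0
After byte 2 (0x83): reg=0xCE
After byte 3 (0xE4): reg=0xD6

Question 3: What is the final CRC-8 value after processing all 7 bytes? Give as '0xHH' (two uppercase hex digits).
After byte 1 (0xBE): reg=0xC0
After byte 2 (0x83): reg=0xCE
After byte 3 (0xE4): reg=0xD6
After byte 4 (0x14): reg=0x40
After byte 5 (0x91): reg=0x39
After byte 6 (0x4C): reg=0x4C
After byte 7 (0x73): reg=0xBD

Answer: 0xBD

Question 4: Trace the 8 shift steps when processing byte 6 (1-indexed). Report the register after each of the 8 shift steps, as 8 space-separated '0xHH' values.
After byte 1 (0xBE): reg=0xC0
After byte 2 (0x83): reg=0xCE
After byte 3 (0xE4): reg=0xD6
After byte 4 (0x14): reg=0x40
After byte 5 (0x91): reg=0x39
Register before byte 6: 0x39
After XOR with byte 0x4C: 0x75

Answer: 0xEA 0xD3 0xA1 0x45 0x8A 0x13 0x26 0x4C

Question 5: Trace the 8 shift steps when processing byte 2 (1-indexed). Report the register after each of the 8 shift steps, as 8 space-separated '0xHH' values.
After byte 1 (0xBE): reg=0xC0
Register before byte 2: 0xC0
After XOR with byte 0x83: 0x43

Answer: 0x86 0x0B 0x16 0x2C 0x58 0xB0 0x67 0xCE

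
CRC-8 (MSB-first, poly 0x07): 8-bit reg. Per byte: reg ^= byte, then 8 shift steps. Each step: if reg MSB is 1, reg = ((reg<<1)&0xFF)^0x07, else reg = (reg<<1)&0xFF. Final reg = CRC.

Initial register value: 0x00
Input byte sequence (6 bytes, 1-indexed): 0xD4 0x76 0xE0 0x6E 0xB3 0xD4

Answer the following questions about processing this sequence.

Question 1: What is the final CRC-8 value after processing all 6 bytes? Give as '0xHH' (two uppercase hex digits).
After byte 1 (0xD4): reg=0x22
After byte 2 (0x76): reg=0xAB
After byte 3 (0xE0): reg=0xF6
After byte 4 (0x6E): reg=0xC1
After byte 5 (0xB3): reg=0x59
After byte 6 (0xD4): reg=0xAA

Answer: 0xAA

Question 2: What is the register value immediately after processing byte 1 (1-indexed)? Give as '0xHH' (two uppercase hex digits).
After byte 1 (0xD4): reg=0x22

Answer: 0x22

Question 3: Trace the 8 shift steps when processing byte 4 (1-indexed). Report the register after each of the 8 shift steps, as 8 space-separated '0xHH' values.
Answer: 0x37 0x6E 0xDC 0xBF 0x79 0xF2 0xE3 0xC1

Derivation:
After byte 1 (0xD4): reg=0x22
After byte 2 (0x76): reg=0xAB
After byte 3 (0xE0): reg=0xF6
Register before byte 4: 0xF6
After XOR with byte 0x6E: 0x98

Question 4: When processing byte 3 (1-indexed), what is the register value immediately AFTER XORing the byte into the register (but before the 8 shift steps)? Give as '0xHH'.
Register before byte 3: 0xAB
Byte 3: 0xE0
0xAB XOR 0xE0 = 0x4B

Answer: 0x4B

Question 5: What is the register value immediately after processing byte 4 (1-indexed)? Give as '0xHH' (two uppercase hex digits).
After byte 1 (0xD4): reg=0x22
After byte 2 (0x76): reg=0xAB
After byte 3 (0xE0): reg=0xF6
After byte 4 (0x6E): reg=0xC1

Answer: 0xC1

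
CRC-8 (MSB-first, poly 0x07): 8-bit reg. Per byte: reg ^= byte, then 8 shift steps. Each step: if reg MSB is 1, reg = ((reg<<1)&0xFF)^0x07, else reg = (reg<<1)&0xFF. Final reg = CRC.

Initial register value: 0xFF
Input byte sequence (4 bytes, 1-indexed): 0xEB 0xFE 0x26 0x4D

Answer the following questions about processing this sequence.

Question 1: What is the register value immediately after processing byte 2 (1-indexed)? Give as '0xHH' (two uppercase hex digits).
Answer: 0xF7

Derivation:
After byte 1 (0xEB): reg=0x6C
After byte 2 (0xFE): reg=0xF7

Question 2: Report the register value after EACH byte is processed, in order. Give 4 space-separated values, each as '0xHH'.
0x6C 0xF7 0x39 0x4B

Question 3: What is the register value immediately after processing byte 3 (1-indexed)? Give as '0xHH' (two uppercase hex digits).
After byte 1 (0xEB): reg=0x6C
After byte 2 (0xFE): reg=0xF7
After byte 3 (0x26): reg=0x39

Answer: 0x39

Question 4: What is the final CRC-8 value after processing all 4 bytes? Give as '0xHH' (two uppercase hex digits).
After byte 1 (0xEB): reg=0x6C
After byte 2 (0xFE): reg=0xF7
After byte 3 (0x26): reg=0x39
After byte 4 (0x4D): reg=0x4B

Answer: 0x4B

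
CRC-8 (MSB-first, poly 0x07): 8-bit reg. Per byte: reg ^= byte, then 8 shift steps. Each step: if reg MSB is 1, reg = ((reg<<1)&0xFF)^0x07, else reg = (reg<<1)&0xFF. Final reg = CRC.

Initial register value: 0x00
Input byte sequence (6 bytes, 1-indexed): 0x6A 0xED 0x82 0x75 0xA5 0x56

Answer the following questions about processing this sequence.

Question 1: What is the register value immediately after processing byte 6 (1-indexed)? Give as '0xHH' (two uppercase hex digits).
Answer: 0xD9

Derivation:
After byte 1 (0x6A): reg=0x11
After byte 2 (0xED): reg=0xFA
After byte 3 (0x82): reg=0x6F
After byte 4 (0x75): reg=0x46
After byte 5 (0xA5): reg=0xA7
After byte 6 (0x56): reg=0xD9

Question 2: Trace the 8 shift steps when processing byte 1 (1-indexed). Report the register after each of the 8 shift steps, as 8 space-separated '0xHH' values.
Answer: 0xD4 0xAF 0x59 0xB2 0x63 0xC6 0x8B 0x11

Derivation:
Register before byte 1: 0x00
After XOR with byte 0x6A: 0x6A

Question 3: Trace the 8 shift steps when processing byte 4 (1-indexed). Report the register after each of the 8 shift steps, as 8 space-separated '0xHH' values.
Answer: 0x34 0x68 0xD0 0xA7 0x49 0x92 0x23 0x46

Derivation:
After byte 1 (0x6A): reg=0x11
After byte 2 (0xED): reg=0xFA
After byte 3 (0x82): reg=0x6F
Register before byte 4: 0x6F
After XOR with byte 0x75: 0x1A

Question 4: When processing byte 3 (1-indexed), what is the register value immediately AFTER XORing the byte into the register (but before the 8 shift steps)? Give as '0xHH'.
Register before byte 3: 0xFA
Byte 3: 0x82
0xFA XOR 0x82 = 0x78

Answer: 0x78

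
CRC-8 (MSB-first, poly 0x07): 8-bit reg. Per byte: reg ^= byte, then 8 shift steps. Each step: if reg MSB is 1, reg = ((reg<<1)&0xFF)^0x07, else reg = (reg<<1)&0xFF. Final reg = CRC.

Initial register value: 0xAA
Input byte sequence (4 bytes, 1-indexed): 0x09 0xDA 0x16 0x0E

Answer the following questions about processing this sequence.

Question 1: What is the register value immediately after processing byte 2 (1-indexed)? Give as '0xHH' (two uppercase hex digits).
After byte 1 (0x09): reg=0x60
After byte 2 (0xDA): reg=0x2F

Answer: 0x2F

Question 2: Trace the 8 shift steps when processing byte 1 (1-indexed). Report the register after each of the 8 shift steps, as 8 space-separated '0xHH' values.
Register before byte 1: 0xAA
After XOR with byte 0x09: 0xA3

Answer: 0x41 0x82 0x03 0x06 0x0C 0x18 0x30 0x60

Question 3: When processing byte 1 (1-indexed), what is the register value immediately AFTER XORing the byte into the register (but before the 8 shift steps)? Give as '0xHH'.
Answer: 0xA3

Derivation:
Register before byte 1: 0xAA
Byte 1: 0x09
0xAA XOR 0x09 = 0xA3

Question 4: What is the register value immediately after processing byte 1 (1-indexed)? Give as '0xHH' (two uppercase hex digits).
Answer: 0x60

Derivation:
After byte 1 (0x09): reg=0x60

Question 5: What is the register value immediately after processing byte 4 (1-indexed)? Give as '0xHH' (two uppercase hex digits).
After byte 1 (0x09): reg=0x60
After byte 2 (0xDA): reg=0x2F
After byte 3 (0x16): reg=0xAF
After byte 4 (0x0E): reg=0x6E

Answer: 0x6E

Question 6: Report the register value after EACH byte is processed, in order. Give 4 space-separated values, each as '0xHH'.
0x60 0x2F 0xAF 0x6E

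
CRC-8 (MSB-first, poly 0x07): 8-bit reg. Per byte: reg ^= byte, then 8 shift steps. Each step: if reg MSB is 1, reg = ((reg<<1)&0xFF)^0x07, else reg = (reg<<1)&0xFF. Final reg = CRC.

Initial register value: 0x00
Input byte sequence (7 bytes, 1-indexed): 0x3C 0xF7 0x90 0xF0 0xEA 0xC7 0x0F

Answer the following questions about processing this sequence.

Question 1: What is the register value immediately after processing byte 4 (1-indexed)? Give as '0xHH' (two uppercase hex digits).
Answer: 0x04

Derivation:
After byte 1 (0x3C): reg=0xB4
After byte 2 (0xF7): reg=0xCE
After byte 3 (0x90): reg=0x9D
After byte 4 (0xF0): reg=0x04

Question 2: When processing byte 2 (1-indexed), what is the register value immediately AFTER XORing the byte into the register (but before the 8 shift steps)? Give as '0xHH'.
Answer: 0x43

Derivation:
Register before byte 2: 0xB4
Byte 2: 0xF7
0xB4 XOR 0xF7 = 0x43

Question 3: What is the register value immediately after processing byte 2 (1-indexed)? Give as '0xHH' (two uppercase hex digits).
Answer: 0xCE

Derivation:
After byte 1 (0x3C): reg=0xB4
After byte 2 (0xF7): reg=0xCE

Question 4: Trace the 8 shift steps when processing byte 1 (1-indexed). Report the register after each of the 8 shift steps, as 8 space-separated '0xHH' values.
Register before byte 1: 0x00
After XOR with byte 0x3C: 0x3C

Answer: 0x78 0xF0 0xE7 0xC9 0x95 0x2D 0x5A 0xB4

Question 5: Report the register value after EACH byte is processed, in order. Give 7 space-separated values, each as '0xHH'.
0xB4 0xCE 0x9D 0x04 0x84 0xCE 0x49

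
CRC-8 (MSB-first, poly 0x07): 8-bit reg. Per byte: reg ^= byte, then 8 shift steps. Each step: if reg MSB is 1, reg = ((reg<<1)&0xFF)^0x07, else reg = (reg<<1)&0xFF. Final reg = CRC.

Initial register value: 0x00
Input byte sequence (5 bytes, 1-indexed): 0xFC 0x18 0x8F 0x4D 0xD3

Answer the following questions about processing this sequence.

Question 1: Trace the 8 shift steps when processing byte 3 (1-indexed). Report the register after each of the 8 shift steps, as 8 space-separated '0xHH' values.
After byte 1 (0xFC): reg=0xFA
After byte 2 (0x18): reg=0xA0
Register before byte 3: 0xA0
After XOR with byte 0x8F: 0x2F

Answer: 0x5E 0xBC 0x7F 0xFE 0xFB 0xF1 0xE5 0xCD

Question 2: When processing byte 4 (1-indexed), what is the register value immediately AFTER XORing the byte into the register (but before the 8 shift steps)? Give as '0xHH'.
Register before byte 4: 0xCD
Byte 4: 0x4D
0xCD XOR 0x4D = 0x80

Answer: 0x80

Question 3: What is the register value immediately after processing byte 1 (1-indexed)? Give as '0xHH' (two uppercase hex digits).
After byte 1 (0xFC): reg=0xFA

Answer: 0xFA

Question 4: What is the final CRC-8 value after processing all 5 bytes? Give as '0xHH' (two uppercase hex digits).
Answer: 0x81

Derivation:
After byte 1 (0xFC): reg=0xFA
After byte 2 (0x18): reg=0xA0
After byte 3 (0x8F): reg=0xCD
After byte 4 (0x4D): reg=0x89
After byte 5 (0xD3): reg=0x81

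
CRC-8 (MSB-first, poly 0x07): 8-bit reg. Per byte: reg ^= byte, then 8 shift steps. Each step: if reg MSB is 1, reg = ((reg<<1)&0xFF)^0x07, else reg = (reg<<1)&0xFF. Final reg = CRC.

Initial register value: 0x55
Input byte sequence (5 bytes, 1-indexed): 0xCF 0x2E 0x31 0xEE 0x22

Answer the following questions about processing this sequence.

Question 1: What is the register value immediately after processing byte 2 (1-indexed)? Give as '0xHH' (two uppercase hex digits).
After byte 1 (0xCF): reg=0xCF
After byte 2 (0x2E): reg=0xA9

Answer: 0xA9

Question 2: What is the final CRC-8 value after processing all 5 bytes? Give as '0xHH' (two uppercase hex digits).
After byte 1 (0xCF): reg=0xCF
After byte 2 (0x2E): reg=0xA9
After byte 3 (0x31): reg=0xC1
After byte 4 (0xEE): reg=0xCD
After byte 5 (0x22): reg=0x83

Answer: 0x83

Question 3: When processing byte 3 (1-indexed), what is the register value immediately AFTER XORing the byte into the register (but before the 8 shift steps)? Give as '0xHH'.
Answer: 0x98

Derivation:
Register before byte 3: 0xA9
Byte 3: 0x31
0xA9 XOR 0x31 = 0x98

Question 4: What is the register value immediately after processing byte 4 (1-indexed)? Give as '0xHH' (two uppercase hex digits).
Answer: 0xCD

Derivation:
After byte 1 (0xCF): reg=0xCF
After byte 2 (0x2E): reg=0xA9
After byte 3 (0x31): reg=0xC1
After byte 4 (0xEE): reg=0xCD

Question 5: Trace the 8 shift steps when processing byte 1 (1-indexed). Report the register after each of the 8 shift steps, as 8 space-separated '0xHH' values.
Register before byte 1: 0x55
After XOR with byte 0xCF: 0x9A

Answer: 0x33 0x66 0xCC 0x9F 0x39 0x72 0xE4 0xCF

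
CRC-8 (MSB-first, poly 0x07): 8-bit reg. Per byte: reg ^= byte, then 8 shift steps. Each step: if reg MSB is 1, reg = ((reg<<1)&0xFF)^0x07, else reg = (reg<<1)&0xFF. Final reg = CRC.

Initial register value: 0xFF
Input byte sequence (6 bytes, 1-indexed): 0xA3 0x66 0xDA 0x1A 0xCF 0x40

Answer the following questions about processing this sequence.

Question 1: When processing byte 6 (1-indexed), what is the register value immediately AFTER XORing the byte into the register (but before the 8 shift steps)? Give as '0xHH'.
Register before byte 6: 0x53
Byte 6: 0x40
0x53 XOR 0x40 = 0x13

Answer: 0x13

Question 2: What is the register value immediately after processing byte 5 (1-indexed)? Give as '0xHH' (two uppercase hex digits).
Answer: 0x53

Derivation:
After byte 1 (0xA3): reg=0x93
After byte 2 (0x66): reg=0xC5
After byte 3 (0xDA): reg=0x5D
After byte 4 (0x1A): reg=0xD2
After byte 5 (0xCF): reg=0x53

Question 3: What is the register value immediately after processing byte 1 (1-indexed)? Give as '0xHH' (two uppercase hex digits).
Answer: 0x93

Derivation:
After byte 1 (0xA3): reg=0x93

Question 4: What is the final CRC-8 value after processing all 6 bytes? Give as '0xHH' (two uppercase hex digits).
After byte 1 (0xA3): reg=0x93
After byte 2 (0x66): reg=0xC5
After byte 3 (0xDA): reg=0x5D
After byte 4 (0x1A): reg=0xD2
After byte 5 (0xCF): reg=0x53
After byte 6 (0x40): reg=0x79

Answer: 0x79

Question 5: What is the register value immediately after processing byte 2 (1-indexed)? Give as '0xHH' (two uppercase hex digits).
After byte 1 (0xA3): reg=0x93
After byte 2 (0x66): reg=0xC5

Answer: 0xC5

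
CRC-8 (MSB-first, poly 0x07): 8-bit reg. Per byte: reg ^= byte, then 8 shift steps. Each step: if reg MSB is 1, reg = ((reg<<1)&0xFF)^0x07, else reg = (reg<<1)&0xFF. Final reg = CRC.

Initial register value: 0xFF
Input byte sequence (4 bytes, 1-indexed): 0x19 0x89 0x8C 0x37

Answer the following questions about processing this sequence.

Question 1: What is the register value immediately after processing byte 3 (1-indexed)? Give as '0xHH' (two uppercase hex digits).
Answer: 0x15

Derivation:
After byte 1 (0x19): reg=0xBC
After byte 2 (0x89): reg=0x8B
After byte 3 (0x8C): reg=0x15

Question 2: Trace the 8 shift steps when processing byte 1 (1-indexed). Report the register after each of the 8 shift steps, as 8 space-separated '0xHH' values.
Answer: 0xCB 0x91 0x25 0x4A 0x94 0x2F 0x5E 0xBC

Derivation:
Register before byte 1: 0xFF
After XOR with byte 0x19: 0xE6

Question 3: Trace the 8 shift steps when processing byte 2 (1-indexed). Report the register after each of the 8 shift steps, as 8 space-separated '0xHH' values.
After byte 1 (0x19): reg=0xBC
Register before byte 2: 0xBC
After XOR with byte 0x89: 0x35

Answer: 0x6A 0xD4 0xAF 0x59 0xB2 0x63 0xC6 0x8B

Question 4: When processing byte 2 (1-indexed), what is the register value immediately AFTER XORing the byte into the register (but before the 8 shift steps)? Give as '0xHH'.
Answer: 0x35

Derivation:
Register before byte 2: 0xBC
Byte 2: 0x89
0xBC XOR 0x89 = 0x35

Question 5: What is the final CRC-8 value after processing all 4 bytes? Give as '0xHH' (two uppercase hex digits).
After byte 1 (0x19): reg=0xBC
After byte 2 (0x89): reg=0x8B
After byte 3 (0x8C): reg=0x15
After byte 4 (0x37): reg=0xEE

Answer: 0xEE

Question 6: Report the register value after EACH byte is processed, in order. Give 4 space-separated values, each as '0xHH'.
0xBC 0x8B 0x15 0xEE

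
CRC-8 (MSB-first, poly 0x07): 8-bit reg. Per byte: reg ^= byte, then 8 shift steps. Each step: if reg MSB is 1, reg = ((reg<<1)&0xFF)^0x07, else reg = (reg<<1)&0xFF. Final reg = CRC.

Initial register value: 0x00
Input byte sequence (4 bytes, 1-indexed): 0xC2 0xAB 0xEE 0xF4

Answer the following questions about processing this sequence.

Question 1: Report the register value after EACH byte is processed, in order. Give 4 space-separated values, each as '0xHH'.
0x40 0x9F 0x50 0x75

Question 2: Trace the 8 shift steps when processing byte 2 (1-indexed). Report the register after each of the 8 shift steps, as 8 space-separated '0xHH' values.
Answer: 0xD1 0xA5 0x4D 0x9A 0x33 0x66 0xCC 0x9F

Derivation:
After byte 1 (0xC2): reg=0x40
Register before byte 2: 0x40
After XOR with byte 0xAB: 0xEB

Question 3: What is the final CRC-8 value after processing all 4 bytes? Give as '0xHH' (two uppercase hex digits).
After byte 1 (0xC2): reg=0x40
After byte 2 (0xAB): reg=0x9F
After byte 3 (0xEE): reg=0x50
After byte 4 (0xF4): reg=0x75

Answer: 0x75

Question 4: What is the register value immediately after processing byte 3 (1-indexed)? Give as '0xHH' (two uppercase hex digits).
After byte 1 (0xC2): reg=0x40
After byte 2 (0xAB): reg=0x9F
After byte 3 (0xEE): reg=0x50

Answer: 0x50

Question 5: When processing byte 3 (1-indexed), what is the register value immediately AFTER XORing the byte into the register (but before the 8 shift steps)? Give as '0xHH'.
Register before byte 3: 0x9F
Byte 3: 0xEE
0x9F XOR 0xEE = 0x71

Answer: 0x71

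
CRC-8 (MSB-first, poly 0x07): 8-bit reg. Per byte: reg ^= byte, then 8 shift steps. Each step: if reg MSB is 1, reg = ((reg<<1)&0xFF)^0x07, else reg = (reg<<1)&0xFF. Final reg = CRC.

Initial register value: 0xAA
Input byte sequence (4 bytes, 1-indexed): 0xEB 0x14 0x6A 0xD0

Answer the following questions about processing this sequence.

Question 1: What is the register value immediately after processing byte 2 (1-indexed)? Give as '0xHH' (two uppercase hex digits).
Answer: 0x22

Derivation:
After byte 1 (0xEB): reg=0xC0
After byte 2 (0x14): reg=0x22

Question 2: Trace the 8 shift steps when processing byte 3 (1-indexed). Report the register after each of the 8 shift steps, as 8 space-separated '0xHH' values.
Answer: 0x90 0x27 0x4E 0x9C 0x3F 0x7E 0xFC 0xFF

Derivation:
After byte 1 (0xEB): reg=0xC0
After byte 2 (0x14): reg=0x22
Register before byte 3: 0x22
After XOR with byte 0x6A: 0x48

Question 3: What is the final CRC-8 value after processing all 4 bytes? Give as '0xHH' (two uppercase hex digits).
After byte 1 (0xEB): reg=0xC0
After byte 2 (0x14): reg=0x22
After byte 3 (0x6A): reg=0xFF
After byte 4 (0xD0): reg=0xCD

Answer: 0xCD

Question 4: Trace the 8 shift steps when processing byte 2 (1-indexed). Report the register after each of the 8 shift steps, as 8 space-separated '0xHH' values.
After byte 1 (0xEB): reg=0xC0
Register before byte 2: 0xC0
After XOR with byte 0x14: 0xD4

Answer: 0xAF 0x59 0xB2 0x63 0xC6 0x8B 0x11 0x22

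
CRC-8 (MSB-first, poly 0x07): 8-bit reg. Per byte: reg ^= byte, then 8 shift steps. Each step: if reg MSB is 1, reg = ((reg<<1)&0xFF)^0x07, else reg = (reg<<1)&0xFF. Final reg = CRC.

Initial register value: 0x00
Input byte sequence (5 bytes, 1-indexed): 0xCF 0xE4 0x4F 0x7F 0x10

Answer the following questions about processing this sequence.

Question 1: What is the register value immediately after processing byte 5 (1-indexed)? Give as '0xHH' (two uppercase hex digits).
Answer: 0x83

Derivation:
After byte 1 (0xCF): reg=0x63
After byte 2 (0xE4): reg=0x9C
After byte 3 (0x4F): reg=0x37
After byte 4 (0x7F): reg=0xFF
After byte 5 (0x10): reg=0x83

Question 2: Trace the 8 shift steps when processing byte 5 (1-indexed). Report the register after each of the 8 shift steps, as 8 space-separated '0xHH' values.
After byte 1 (0xCF): reg=0x63
After byte 2 (0xE4): reg=0x9C
After byte 3 (0x4F): reg=0x37
After byte 4 (0x7F): reg=0xFF
Register before byte 5: 0xFF
After XOR with byte 0x10: 0xEF

Answer: 0xD9 0xB5 0x6D 0xDA 0xB3 0x61 0xC2 0x83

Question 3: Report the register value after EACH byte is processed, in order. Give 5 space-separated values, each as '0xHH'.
0x63 0x9C 0x37 0xFF 0x83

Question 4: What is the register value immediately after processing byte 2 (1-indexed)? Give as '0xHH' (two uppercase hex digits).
Answer: 0x9C

Derivation:
After byte 1 (0xCF): reg=0x63
After byte 2 (0xE4): reg=0x9C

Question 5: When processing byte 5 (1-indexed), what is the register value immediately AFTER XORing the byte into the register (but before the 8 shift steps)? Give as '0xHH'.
Answer: 0xEF

Derivation:
Register before byte 5: 0xFF
Byte 5: 0x10
0xFF XOR 0x10 = 0xEF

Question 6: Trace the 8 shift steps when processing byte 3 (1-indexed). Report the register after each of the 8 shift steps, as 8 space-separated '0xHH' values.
After byte 1 (0xCF): reg=0x63
After byte 2 (0xE4): reg=0x9C
Register before byte 3: 0x9C
After XOR with byte 0x4F: 0xD3

Answer: 0xA1 0x45 0x8A 0x13 0x26 0x4C 0x98 0x37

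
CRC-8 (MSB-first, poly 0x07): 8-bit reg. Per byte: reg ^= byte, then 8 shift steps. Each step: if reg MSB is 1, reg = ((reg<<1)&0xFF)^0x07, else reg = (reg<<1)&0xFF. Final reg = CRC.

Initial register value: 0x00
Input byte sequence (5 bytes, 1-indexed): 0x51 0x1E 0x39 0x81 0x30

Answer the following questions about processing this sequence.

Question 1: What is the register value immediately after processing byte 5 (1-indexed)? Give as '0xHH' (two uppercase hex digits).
Answer: 0xD3

Derivation:
After byte 1 (0x51): reg=0xB0
After byte 2 (0x1E): reg=0x43
After byte 3 (0x39): reg=0x61
After byte 4 (0x81): reg=0xAE
After byte 5 (0x30): reg=0xD3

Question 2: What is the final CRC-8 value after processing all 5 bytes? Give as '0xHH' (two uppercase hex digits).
Answer: 0xD3

Derivation:
After byte 1 (0x51): reg=0xB0
After byte 2 (0x1E): reg=0x43
After byte 3 (0x39): reg=0x61
After byte 4 (0x81): reg=0xAE
After byte 5 (0x30): reg=0xD3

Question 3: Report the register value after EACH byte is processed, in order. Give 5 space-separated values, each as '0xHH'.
0xB0 0x43 0x61 0xAE 0xD3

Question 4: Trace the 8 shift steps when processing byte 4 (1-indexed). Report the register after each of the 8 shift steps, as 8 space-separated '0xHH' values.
After byte 1 (0x51): reg=0xB0
After byte 2 (0x1E): reg=0x43
After byte 3 (0x39): reg=0x61
Register before byte 4: 0x61
After XOR with byte 0x81: 0xE0

Answer: 0xC7 0x89 0x15 0x2A 0x54 0xA8 0x57 0xAE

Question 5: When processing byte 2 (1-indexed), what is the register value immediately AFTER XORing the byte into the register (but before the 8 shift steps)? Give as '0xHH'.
Answer: 0xAE

Derivation:
Register before byte 2: 0xB0
Byte 2: 0x1E
0xB0 XOR 0x1E = 0xAE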